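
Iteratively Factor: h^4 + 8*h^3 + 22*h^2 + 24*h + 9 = (h + 3)*(h^3 + 5*h^2 + 7*h + 3) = (h + 3)^2*(h^2 + 2*h + 1) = (h + 1)*(h + 3)^2*(h + 1)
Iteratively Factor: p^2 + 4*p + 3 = (p + 3)*(p + 1)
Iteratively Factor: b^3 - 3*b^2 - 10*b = (b - 5)*(b^2 + 2*b) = (b - 5)*(b + 2)*(b)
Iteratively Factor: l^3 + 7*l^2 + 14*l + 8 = (l + 1)*(l^2 + 6*l + 8) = (l + 1)*(l + 4)*(l + 2)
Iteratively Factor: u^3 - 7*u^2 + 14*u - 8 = (u - 1)*(u^2 - 6*u + 8) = (u - 2)*(u - 1)*(u - 4)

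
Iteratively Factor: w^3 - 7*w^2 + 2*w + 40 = (w + 2)*(w^2 - 9*w + 20) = (w - 5)*(w + 2)*(w - 4)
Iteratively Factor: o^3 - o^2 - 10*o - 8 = (o + 1)*(o^2 - 2*o - 8) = (o + 1)*(o + 2)*(o - 4)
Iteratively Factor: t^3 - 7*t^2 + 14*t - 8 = (t - 4)*(t^2 - 3*t + 2) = (t - 4)*(t - 2)*(t - 1)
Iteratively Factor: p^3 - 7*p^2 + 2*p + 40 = (p - 4)*(p^2 - 3*p - 10) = (p - 4)*(p + 2)*(p - 5)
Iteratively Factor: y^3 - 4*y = (y)*(y^2 - 4) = y*(y - 2)*(y + 2)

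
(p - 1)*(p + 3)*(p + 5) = p^3 + 7*p^2 + 7*p - 15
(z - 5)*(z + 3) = z^2 - 2*z - 15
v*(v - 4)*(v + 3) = v^3 - v^2 - 12*v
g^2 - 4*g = g*(g - 4)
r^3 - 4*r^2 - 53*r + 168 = (r - 8)*(r - 3)*(r + 7)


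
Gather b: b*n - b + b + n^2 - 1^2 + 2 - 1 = b*n + n^2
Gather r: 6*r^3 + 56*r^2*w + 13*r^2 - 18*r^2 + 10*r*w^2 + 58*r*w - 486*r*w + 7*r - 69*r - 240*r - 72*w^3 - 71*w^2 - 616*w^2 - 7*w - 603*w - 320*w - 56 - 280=6*r^3 + r^2*(56*w - 5) + r*(10*w^2 - 428*w - 302) - 72*w^3 - 687*w^2 - 930*w - 336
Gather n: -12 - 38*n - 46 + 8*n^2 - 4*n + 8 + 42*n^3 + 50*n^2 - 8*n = 42*n^3 + 58*n^2 - 50*n - 50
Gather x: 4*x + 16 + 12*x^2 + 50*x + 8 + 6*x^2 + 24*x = 18*x^2 + 78*x + 24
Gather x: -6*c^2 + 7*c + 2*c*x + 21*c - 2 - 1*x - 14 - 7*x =-6*c^2 + 28*c + x*(2*c - 8) - 16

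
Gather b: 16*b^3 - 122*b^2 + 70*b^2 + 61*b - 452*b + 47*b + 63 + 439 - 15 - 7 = 16*b^3 - 52*b^2 - 344*b + 480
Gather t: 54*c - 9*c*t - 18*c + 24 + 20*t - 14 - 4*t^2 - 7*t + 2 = 36*c - 4*t^2 + t*(13 - 9*c) + 12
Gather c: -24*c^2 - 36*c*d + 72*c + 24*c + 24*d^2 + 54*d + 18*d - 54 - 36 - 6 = -24*c^2 + c*(96 - 36*d) + 24*d^2 + 72*d - 96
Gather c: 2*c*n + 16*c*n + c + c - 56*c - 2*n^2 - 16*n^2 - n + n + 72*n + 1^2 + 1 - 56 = c*(18*n - 54) - 18*n^2 + 72*n - 54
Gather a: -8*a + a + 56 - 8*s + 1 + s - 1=-7*a - 7*s + 56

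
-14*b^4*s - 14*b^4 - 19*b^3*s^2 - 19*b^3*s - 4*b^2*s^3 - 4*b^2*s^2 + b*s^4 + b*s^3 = (-7*b + s)*(b + s)*(2*b + s)*(b*s + b)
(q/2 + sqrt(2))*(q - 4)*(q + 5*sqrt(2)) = q^3/2 - 2*q^2 + 7*sqrt(2)*q^2/2 - 14*sqrt(2)*q + 10*q - 40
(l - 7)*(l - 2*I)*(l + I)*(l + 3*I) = l^4 - 7*l^3 + 2*I*l^3 + 5*l^2 - 14*I*l^2 - 35*l + 6*I*l - 42*I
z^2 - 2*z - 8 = (z - 4)*(z + 2)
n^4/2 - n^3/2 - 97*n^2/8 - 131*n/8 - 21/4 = (n/2 + 1/2)*(n - 6)*(n + 1/2)*(n + 7/2)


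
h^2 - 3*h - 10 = (h - 5)*(h + 2)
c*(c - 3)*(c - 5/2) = c^3 - 11*c^2/2 + 15*c/2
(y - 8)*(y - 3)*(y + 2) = y^3 - 9*y^2 + 2*y + 48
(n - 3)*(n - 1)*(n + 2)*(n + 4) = n^4 + 2*n^3 - 13*n^2 - 14*n + 24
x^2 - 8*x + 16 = (x - 4)^2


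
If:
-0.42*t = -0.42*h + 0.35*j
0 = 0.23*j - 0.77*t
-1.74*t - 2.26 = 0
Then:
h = -4.92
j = -4.35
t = -1.30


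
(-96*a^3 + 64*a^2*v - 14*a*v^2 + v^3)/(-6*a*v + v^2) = 16*a^2/v - 8*a + v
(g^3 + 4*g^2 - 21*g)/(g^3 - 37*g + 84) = g/(g - 4)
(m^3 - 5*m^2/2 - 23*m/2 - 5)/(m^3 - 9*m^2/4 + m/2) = 2*(2*m^3 - 5*m^2 - 23*m - 10)/(m*(4*m^2 - 9*m + 2))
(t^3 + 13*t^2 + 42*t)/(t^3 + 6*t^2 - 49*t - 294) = t/(t - 7)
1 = 1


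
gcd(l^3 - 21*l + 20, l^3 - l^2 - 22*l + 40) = l^2 + l - 20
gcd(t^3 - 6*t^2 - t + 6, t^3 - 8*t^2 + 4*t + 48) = t - 6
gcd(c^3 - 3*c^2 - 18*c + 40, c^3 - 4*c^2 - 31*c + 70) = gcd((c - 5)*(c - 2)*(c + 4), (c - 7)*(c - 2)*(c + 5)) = c - 2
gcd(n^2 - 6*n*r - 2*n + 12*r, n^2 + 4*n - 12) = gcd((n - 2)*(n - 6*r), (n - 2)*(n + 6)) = n - 2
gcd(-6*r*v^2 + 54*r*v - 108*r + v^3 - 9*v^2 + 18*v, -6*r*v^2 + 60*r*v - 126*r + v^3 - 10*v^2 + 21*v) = 6*r*v - 18*r - v^2 + 3*v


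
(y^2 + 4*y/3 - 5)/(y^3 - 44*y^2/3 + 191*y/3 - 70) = (y + 3)/(y^2 - 13*y + 42)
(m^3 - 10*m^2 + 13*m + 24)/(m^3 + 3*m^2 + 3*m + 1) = (m^2 - 11*m + 24)/(m^2 + 2*m + 1)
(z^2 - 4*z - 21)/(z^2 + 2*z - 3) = (z - 7)/(z - 1)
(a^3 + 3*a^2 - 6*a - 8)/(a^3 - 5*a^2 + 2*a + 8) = (a + 4)/(a - 4)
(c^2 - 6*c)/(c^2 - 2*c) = (c - 6)/(c - 2)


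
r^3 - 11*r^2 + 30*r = r*(r - 6)*(r - 5)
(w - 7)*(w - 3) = w^2 - 10*w + 21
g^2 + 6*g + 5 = (g + 1)*(g + 5)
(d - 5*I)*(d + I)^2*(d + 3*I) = d^4 + 18*d^2 + 32*I*d - 15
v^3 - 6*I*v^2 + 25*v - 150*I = (v - 6*I)*(v - 5*I)*(v + 5*I)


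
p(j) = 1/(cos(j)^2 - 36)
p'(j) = 2*sin(j)*cos(j)/(cos(j)^2 - 36)^2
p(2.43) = -0.03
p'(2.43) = -0.00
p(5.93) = -0.03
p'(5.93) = -0.00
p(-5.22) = -0.03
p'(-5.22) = 0.00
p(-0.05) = -0.03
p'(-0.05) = -0.00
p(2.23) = -0.03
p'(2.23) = -0.00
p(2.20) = -0.03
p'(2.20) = -0.00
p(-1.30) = -0.03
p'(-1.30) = -0.00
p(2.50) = -0.03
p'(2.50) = -0.00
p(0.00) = -0.03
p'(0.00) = 0.00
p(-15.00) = -0.03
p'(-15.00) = 0.00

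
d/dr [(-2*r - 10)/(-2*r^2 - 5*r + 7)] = 2*(2*r^2 + 5*r - (r + 5)*(4*r + 5) - 7)/(2*r^2 + 5*r - 7)^2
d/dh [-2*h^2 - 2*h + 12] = -4*h - 2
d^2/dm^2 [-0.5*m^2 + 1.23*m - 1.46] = -1.00000000000000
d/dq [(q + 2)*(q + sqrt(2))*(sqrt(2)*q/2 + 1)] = 3*sqrt(2)*q^2/2 + 2*sqrt(2)*q + 4*q + sqrt(2) + 4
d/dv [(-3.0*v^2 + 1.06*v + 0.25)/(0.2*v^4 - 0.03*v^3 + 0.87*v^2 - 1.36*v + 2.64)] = (1.2*v^5 - 0.726*v^4 - 0.136399999999999*v^3 + 3.1803*v^2 - 16.275*v + 3.1384)/(0.04*v^8 - 0.012*v^7 + 0.3489*v^6 - 0.5962*v^5 + 1.8945*v^4 - 2.5248*v^3 + 6.4432*v^2 - 7.1808*v + 6.9696)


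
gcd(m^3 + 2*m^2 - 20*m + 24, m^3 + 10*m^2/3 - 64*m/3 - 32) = m + 6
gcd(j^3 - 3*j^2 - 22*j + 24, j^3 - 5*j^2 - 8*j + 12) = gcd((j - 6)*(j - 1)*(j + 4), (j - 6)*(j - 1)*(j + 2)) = j^2 - 7*j + 6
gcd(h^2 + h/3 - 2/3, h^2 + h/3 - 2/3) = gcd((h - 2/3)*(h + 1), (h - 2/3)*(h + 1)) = h^2 + h/3 - 2/3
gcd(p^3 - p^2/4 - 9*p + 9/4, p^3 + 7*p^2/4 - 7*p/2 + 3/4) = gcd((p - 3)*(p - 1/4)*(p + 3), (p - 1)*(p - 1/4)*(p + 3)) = p^2 + 11*p/4 - 3/4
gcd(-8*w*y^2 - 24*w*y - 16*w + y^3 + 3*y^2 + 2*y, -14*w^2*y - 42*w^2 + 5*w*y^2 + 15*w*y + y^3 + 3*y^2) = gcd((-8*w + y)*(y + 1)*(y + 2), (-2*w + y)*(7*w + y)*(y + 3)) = 1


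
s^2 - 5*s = s*(s - 5)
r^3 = r^3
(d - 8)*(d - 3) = d^2 - 11*d + 24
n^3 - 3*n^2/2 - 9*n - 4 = (n - 4)*(n + 1/2)*(n + 2)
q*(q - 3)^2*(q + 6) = q^4 - 27*q^2 + 54*q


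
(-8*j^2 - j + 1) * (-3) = 24*j^2 + 3*j - 3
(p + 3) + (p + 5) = 2*p + 8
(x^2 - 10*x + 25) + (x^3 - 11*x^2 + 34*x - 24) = x^3 - 10*x^2 + 24*x + 1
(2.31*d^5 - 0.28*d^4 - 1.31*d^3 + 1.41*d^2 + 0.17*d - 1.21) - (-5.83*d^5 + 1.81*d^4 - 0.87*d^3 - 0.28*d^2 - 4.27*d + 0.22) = 8.14*d^5 - 2.09*d^4 - 0.44*d^3 + 1.69*d^2 + 4.44*d - 1.43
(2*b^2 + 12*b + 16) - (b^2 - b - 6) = b^2 + 13*b + 22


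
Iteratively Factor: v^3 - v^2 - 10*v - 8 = (v + 2)*(v^2 - 3*v - 4) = (v + 1)*(v + 2)*(v - 4)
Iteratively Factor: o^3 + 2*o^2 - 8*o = (o + 4)*(o^2 - 2*o) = (o - 2)*(o + 4)*(o)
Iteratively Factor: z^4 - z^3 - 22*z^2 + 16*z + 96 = (z - 3)*(z^3 + 2*z^2 - 16*z - 32) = (z - 4)*(z - 3)*(z^2 + 6*z + 8) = (z - 4)*(z - 3)*(z + 4)*(z + 2)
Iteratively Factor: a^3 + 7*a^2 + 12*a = (a)*(a^2 + 7*a + 12) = a*(a + 3)*(a + 4)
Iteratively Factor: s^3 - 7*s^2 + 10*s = (s)*(s^2 - 7*s + 10) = s*(s - 2)*(s - 5)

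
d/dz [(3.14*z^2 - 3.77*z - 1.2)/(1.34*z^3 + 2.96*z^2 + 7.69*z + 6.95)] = (-4.2076*z^4 + 10.1036*z^3 + 40.1298*z^2 + 50.75*z - 16.9735)/(1.7956*z^6 + 7.9328*z^5 + 29.3708*z^4 + 64.1508*z^3 + 100.2801*z^2 + 106.891*z + 48.3025)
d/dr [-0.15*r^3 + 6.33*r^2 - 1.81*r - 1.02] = -0.45*r^2 + 12.66*r - 1.81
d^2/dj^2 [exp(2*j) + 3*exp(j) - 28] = (4*exp(j) + 3)*exp(j)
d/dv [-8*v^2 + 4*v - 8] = 4 - 16*v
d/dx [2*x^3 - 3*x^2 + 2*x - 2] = 6*x^2 - 6*x + 2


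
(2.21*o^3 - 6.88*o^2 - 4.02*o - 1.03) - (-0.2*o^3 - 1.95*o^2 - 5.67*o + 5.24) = 2.41*o^3 - 4.93*o^2 + 1.65*o - 6.27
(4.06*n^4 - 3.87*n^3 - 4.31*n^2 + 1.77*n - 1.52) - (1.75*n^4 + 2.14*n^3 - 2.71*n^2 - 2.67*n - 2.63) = 2.31*n^4 - 6.01*n^3 - 1.6*n^2 + 4.44*n + 1.11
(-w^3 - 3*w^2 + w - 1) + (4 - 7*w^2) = -w^3 - 10*w^2 + w + 3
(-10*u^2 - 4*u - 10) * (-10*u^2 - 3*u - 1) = 100*u^4 + 70*u^3 + 122*u^2 + 34*u + 10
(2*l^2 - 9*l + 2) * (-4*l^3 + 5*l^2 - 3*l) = -8*l^5 + 46*l^4 - 59*l^3 + 37*l^2 - 6*l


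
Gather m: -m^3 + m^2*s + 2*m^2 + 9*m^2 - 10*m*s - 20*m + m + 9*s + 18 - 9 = -m^3 + m^2*(s + 11) + m*(-10*s - 19) + 9*s + 9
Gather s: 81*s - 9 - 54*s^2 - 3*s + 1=-54*s^2 + 78*s - 8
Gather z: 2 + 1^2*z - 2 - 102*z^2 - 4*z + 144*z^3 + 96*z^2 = 144*z^3 - 6*z^2 - 3*z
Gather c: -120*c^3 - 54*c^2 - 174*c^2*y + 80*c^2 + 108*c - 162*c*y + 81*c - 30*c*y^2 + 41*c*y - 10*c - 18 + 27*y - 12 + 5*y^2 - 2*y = -120*c^3 + c^2*(26 - 174*y) + c*(-30*y^2 - 121*y + 179) + 5*y^2 + 25*y - 30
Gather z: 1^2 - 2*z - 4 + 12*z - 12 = 10*z - 15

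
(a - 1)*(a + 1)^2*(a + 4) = a^4 + 5*a^3 + 3*a^2 - 5*a - 4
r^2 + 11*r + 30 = (r + 5)*(r + 6)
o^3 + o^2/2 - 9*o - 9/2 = (o - 3)*(o + 1/2)*(o + 3)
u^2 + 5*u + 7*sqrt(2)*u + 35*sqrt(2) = (u + 5)*(u + 7*sqrt(2))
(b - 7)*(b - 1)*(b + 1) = b^3 - 7*b^2 - b + 7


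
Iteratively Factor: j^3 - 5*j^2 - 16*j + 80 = (j - 5)*(j^2 - 16) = (j - 5)*(j + 4)*(j - 4)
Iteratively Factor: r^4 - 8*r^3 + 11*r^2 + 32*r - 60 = (r - 2)*(r^3 - 6*r^2 - r + 30) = (r - 5)*(r - 2)*(r^2 - r - 6) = (r - 5)*(r - 2)*(r + 2)*(r - 3)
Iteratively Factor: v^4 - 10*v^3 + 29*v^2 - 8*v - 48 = (v - 3)*(v^3 - 7*v^2 + 8*v + 16) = (v - 4)*(v - 3)*(v^2 - 3*v - 4) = (v - 4)*(v - 3)*(v + 1)*(v - 4)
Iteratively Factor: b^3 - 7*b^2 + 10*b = (b - 5)*(b^2 - 2*b) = (b - 5)*(b - 2)*(b)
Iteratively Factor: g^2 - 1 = (g + 1)*(g - 1)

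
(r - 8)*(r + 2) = r^2 - 6*r - 16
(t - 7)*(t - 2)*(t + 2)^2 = t^4 - 5*t^3 - 18*t^2 + 20*t + 56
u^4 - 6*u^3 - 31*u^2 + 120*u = u*(u - 8)*(u - 3)*(u + 5)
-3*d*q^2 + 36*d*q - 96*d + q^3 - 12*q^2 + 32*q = (-3*d + q)*(q - 8)*(q - 4)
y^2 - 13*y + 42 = (y - 7)*(y - 6)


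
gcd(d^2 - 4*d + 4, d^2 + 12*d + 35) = 1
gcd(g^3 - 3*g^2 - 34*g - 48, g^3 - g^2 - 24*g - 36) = g^2 + 5*g + 6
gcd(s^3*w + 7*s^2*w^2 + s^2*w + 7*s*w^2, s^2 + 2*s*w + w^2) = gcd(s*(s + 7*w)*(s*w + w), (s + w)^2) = 1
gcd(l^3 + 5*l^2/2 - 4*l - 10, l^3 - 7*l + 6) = l - 2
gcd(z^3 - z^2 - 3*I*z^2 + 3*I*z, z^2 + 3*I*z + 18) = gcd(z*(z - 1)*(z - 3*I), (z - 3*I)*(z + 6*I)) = z - 3*I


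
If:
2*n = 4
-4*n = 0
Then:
No Solution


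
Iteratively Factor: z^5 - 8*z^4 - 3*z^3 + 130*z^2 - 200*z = (z + 4)*(z^4 - 12*z^3 + 45*z^2 - 50*z) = (z - 5)*(z + 4)*(z^3 - 7*z^2 + 10*z) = (z - 5)*(z - 2)*(z + 4)*(z^2 - 5*z) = z*(z - 5)*(z - 2)*(z + 4)*(z - 5)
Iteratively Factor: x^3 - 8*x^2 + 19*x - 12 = (x - 4)*(x^2 - 4*x + 3) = (x - 4)*(x - 1)*(x - 3)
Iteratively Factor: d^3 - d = (d)*(d^2 - 1) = d*(d - 1)*(d + 1)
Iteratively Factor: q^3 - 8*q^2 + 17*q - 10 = (q - 1)*(q^2 - 7*q + 10) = (q - 5)*(q - 1)*(q - 2)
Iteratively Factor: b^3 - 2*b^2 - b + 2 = (b + 1)*(b^2 - 3*b + 2) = (b - 2)*(b + 1)*(b - 1)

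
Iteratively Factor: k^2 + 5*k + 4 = (k + 1)*(k + 4)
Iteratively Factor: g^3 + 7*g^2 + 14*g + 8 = (g + 2)*(g^2 + 5*g + 4) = (g + 2)*(g + 4)*(g + 1)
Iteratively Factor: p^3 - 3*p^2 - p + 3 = (p + 1)*(p^2 - 4*p + 3) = (p - 1)*(p + 1)*(p - 3)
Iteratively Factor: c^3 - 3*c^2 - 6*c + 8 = (c + 2)*(c^2 - 5*c + 4) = (c - 1)*(c + 2)*(c - 4)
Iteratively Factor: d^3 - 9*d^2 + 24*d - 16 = (d - 1)*(d^2 - 8*d + 16) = (d - 4)*(d - 1)*(d - 4)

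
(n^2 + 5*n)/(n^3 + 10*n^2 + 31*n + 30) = n/(n^2 + 5*n + 6)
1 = 1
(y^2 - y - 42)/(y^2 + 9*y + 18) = (y - 7)/(y + 3)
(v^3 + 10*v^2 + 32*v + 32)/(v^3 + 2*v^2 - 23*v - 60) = (v^2 + 6*v + 8)/(v^2 - 2*v - 15)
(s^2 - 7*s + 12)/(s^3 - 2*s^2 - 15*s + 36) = (s - 4)/(s^2 + s - 12)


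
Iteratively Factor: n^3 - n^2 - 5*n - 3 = (n + 1)*(n^2 - 2*n - 3) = (n - 3)*(n + 1)*(n + 1)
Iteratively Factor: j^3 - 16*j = (j + 4)*(j^2 - 4*j) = j*(j + 4)*(j - 4)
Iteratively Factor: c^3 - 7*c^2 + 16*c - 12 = (c - 2)*(c^2 - 5*c + 6) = (c - 3)*(c - 2)*(c - 2)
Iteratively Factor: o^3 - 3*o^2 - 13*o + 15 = (o - 5)*(o^2 + 2*o - 3) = (o - 5)*(o - 1)*(o + 3)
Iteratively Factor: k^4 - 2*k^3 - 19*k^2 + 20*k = (k)*(k^3 - 2*k^2 - 19*k + 20) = k*(k - 1)*(k^2 - k - 20) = k*(k - 5)*(k - 1)*(k + 4)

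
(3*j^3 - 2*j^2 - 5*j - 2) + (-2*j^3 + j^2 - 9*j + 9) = j^3 - j^2 - 14*j + 7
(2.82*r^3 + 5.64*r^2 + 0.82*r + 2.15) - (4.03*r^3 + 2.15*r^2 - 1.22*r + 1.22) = -1.21*r^3 + 3.49*r^2 + 2.04*r + 0.93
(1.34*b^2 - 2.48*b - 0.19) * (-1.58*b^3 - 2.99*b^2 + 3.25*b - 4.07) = -2.1172*b^5 - 0.0882000000000005*b^4 + 12.0704*b^3 - 12.9457*b^2 + 9.4761*b + 0.7733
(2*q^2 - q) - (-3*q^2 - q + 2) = 5*q^2 - 2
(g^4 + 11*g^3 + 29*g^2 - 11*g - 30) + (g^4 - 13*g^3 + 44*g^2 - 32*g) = 2*g^4 - 2*g^3 + 73*g^2 - 43*g - 30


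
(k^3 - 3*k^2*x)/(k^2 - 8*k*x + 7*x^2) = k^2*(k - 3*x)/(k^2 - 8*k*x + 7*x^2)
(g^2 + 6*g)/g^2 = (g + 6)/g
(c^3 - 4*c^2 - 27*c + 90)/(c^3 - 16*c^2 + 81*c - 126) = (c + 5)/(c - 7)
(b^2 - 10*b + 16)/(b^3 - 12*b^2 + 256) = (b - 2)/(b^2 - 4*b - 32)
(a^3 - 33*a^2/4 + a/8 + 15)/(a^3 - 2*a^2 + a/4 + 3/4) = (4*a^2 - 27*a - 40)/(2*(2*a^2 - a - 1))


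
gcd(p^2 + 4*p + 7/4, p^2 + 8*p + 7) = 1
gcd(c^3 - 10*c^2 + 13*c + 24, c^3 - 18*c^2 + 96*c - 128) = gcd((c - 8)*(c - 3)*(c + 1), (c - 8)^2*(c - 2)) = c - 8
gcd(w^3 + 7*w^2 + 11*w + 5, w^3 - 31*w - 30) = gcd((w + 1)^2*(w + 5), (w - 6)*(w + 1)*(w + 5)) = w^2 + 6*w + 5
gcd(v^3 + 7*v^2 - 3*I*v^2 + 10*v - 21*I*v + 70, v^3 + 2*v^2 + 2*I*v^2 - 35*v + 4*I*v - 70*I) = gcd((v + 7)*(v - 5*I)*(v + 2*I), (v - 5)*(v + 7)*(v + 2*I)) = v^2 + v*(7 + 2*I) + 14*I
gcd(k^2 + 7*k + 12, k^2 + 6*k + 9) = k + 3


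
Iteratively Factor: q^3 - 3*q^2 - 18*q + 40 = (q - 5)*(q^2 + 2*q - 8) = (q - 5)*(q + 4)*(q - 2)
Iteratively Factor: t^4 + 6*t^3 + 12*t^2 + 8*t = (t + 2)*(t^3 + 4*t^2 + 4*t) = (t + 2)^2*(t^2 + 2*t) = t*(t + 2)^2*(t + 2)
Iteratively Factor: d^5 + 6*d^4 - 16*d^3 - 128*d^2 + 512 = (d - 2)*(d^4 + 8*d^3 - 128*d - 256) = (d - 4)*(d - 2)*(d^3 + 12*d^2 + 48*d + 64) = (d - 4)*(d - 2)*(d + 4)*(d^2 + 8*d + 16) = (d - 4)*(d - 2)*(d + 4)^2*(d + 4)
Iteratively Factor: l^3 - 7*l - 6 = (l + 1)*(l^2 - l - 6) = (l + 1)*(l + 2)*(l - 3)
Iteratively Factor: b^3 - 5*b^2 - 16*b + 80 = (b - 5)*(b^2 - 16) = (b - 5)*(b + 4)*(b - 4)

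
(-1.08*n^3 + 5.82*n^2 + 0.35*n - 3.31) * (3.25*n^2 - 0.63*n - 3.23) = -3.51*n^5 + 19.5954*n^4 + 0.9593*n^3 - 29.7766*n^2 + 0.9548*n + 10.6913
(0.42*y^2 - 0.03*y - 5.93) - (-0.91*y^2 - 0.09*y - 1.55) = 1.33*y^2 + 0.06*y - 4.38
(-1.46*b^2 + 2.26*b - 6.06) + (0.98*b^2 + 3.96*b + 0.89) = -0.48*b^2 + 6.22*b - 5.17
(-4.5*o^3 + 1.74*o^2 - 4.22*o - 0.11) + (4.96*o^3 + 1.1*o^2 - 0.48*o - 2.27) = 0.46*o^3 + 2.84*o^2 - 4.7*o - 2.38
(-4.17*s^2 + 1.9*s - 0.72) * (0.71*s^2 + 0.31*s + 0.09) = -2.9607*s^4 + 0.0563*s^3 - 0.2975*s^2 - 0.0522*s - 0.0648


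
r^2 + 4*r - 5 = (r - 1)*(r + 5)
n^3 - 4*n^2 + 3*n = n*(n - 3)*(n - 1)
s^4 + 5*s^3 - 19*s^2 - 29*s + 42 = (s - 3)*(s - 1)*(s + 2)*(s + 7)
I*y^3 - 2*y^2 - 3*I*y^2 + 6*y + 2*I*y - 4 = (y - 2)*(y + 2*I)*(I*y - I)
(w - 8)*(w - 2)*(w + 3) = w^3 - 7*w^2 - 14*w + 48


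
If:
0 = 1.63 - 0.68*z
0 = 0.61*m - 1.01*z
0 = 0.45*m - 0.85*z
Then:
No Solution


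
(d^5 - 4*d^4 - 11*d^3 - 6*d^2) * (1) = d^5 - 4*d^4 - 11*d^3 - 6*d^2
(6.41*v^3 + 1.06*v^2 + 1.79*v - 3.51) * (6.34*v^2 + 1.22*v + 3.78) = 40.6394*v^5 + 14.5406*v^4 + 36.8716*v^3 - 16.0628*v^2 + 2.484*v - 13.2678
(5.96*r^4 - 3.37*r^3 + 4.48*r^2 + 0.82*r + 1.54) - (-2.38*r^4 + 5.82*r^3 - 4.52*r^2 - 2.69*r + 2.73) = 8.34*r^4 - 9.19*r^3 + 9.0*r^2 + 3.51*r - 1.19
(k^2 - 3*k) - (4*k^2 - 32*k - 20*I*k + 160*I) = -3*k^2 + 29*k + 20*I*k - 160*I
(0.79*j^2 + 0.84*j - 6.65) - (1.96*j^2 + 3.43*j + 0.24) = -1.17*j^2 - 2.59*j - 6.89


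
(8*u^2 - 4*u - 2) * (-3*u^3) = -24*u^5 + 12*u^4 + 6*u^3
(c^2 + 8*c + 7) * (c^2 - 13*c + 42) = c^4 - 5*c^3 - 55*c^2 + 245*c + 294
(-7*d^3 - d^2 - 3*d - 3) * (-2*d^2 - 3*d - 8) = 14*d^5 + 23*d^4 + 65*d^3 + 23*d^2 + 33*d + 24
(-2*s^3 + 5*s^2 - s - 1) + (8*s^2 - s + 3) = -2*s^3 + 13*s^2 - 2*s + 2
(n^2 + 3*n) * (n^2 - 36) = n^4 + 3*n^3 - 36*n^2 - 108*n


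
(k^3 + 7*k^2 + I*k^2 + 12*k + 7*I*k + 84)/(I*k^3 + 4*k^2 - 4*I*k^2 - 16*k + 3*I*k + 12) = (-I*k^3 + k^2*(1 - 7*I) + k*(7 - 12*I) - 84*I)/(k^3 - 4*k^2*(1 + I) + k*(3 + 16*I) - 12*I)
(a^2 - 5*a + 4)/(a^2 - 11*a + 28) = (a - 1)/(a - 7)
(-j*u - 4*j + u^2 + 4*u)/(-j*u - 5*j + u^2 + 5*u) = (u + 4)/(u + 5)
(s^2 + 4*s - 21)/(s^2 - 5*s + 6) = (s + 7)/(s - 2)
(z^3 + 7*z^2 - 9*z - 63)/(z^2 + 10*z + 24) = (z^3 + 7*z^2 - 9*z - 63)/(z^2 + 10*z + 24)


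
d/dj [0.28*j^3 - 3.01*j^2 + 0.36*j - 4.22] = 0.84*j^2 - 6.02*j + 0.36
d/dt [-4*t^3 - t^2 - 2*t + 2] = -12*t^2 - 2*t - 2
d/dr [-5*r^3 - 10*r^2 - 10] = 5*r*(-3*r - 4)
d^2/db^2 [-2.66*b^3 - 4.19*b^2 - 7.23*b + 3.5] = -15.96*b - 8.38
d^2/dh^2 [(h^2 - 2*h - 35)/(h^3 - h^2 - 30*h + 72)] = 2*(h^6 - 6*h^5 - 114*h^4 - 316*h^3 + 4125*h^2 + 3978*h - 33156)/(h^9 - 3*h^8 - 87*h^7 + 395*h^6 + 2178*h^5 - 15444*h^4 + 1512*h^3 + 178848*h^2 - 466560*h + 373248)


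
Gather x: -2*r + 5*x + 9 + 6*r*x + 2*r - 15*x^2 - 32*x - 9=-15*x^2 + x*(6*r - 27)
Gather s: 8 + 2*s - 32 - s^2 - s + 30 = -s^2 + s + 6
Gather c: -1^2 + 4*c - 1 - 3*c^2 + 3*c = -3*c^2 + 7*c - 2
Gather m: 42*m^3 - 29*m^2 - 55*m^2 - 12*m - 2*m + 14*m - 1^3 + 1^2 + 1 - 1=42*m^3 - 84*m^2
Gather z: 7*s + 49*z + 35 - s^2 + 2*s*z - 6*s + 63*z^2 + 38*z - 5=-s^2 + s + 63*z^2 + z*(2*s + 87) + 30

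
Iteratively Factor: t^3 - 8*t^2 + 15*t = (t)*(t^2 - 8*t + 15) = t*(t - 5)*(t - 3)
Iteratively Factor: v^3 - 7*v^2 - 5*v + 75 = (v + 3)*(v^2 - 10*v + 25) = (v - 5)*(v + 3)*(v - 5)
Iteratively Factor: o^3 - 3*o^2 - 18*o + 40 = (o - 2)*(o^2 - o - 20) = (o - 5)*(o - 2)*(o + 4)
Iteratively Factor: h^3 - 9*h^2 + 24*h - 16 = (h - 4)*(h^2 - 5*h + 4) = (h - 4)^2*(h - 1)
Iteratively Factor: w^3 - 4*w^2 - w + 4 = (w + 1)*(w^2 - 5*w + 4) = (w - 1)*(w + 1)*(w - 4)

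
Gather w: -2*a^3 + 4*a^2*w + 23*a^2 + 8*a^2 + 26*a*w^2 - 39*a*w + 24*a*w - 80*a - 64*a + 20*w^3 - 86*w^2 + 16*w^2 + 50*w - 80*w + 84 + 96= -2*a^3 + 31*a^2 - 144*a + 20*w^3 + w^2*(26*a - 70) + w*(4*a^2 - 15*a - 30) + 180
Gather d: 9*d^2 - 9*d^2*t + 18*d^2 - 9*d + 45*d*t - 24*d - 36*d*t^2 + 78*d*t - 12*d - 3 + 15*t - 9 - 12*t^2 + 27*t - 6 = d^2*(27 - 9*t) + d*(-36*t^2 + 123*t - 45) - 12*t^2 + 42*t - 18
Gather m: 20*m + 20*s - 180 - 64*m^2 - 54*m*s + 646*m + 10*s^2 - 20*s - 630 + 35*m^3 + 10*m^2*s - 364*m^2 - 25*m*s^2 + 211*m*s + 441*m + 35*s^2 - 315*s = 35*m^3 + m^2*(10*s - 428) + m*(-25*s^2 + 157*s + 1107) + 45*s^2 - 315*s - 810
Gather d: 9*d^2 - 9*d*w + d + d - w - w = 9*d^2 + d*(2 - 9*w) - 2*w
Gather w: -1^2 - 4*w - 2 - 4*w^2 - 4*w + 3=-4*w^2 - 8*w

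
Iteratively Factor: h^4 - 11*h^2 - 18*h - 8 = (h + 1)*(h^3 - h^2 - 10*h - 8) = (h - 4)*(h + 1)*(h^2 + 3*h + 2) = (h - 4)*(h + 1)*(h + 2)*(h + 1)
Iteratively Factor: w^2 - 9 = (w - 3)*(w + 3)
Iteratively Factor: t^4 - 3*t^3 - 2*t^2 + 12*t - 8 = (t - 1)*(t^3 - 2*t^2 - 4*t + 8) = (t - 1)*(t + 2)*(t^2 - 4*t + 4) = (t - 2)*(t - 1)*(t + 2)*(t - 2)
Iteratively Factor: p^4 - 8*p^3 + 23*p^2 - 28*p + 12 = (p - 3)*(p^3 - 5*p^2 + 8*p - 4) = (p - 3)*(p - 2)*(p^2 - 3*p + 2) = (p - 3)*(p - 2)*(p - 1)*(p - 2)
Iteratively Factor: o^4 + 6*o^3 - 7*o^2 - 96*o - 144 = (o + 3)*(o^3 + 3*o^2 - 16*o - 48) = (o - 4)*(o + 3)*(o^2 + 7*o + 12) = (o - 4)*(o + 3)^2*(o + 4)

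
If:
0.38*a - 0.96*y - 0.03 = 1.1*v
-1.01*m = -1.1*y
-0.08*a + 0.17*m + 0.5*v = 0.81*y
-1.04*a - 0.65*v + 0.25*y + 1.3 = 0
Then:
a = 1.10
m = 0.09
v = 0.28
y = 0.08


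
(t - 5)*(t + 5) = t^2 - 25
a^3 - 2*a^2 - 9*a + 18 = (a - 3)*(a - 2)*(a + 3)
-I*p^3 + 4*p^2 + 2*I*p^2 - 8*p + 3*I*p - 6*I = (p - 2)*(p + 3*I)*(-I*p + 1)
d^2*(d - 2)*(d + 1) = d^4 - d^3 - 2*d^2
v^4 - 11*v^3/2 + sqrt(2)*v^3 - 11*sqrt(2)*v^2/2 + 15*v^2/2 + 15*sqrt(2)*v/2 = v*(v - 3)*(v - 5/2)*(v + sqrt(2))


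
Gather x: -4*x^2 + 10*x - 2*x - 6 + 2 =-4*x^2 + 8*x - 4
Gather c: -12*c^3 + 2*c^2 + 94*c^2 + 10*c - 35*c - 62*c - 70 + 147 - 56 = -12*c^3 + 96*c^2 - 87*c + 21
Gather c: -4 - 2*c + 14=10 - 2*c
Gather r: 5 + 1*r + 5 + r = 2*r + 10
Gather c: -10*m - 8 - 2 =-10*m - 10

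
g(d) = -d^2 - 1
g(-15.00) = -226.00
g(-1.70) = -3.89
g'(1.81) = -3.62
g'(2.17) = -4.34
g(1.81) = -4.28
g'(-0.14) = 0.28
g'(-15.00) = 30.00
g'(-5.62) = 11.24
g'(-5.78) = 11.56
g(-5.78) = -34.41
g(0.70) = -1.49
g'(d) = -2*d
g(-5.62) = -32.58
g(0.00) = -1.00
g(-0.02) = -1.00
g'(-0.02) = 0.04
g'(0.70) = -1.40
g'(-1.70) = 3.40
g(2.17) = -5.71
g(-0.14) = -1.02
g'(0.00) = 0.00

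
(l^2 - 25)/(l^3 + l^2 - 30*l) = (l + 5)/(l*(l + 6))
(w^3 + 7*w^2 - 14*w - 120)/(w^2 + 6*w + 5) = (w^2 + 2*w - 24)/(w + 1)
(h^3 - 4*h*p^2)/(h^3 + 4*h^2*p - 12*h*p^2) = (h + 2*p)/(h + 6*p)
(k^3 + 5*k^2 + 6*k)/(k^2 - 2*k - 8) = k*(k + 3)/(k - 4)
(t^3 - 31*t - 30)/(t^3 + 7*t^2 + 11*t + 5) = (t - 6)/(t + 1)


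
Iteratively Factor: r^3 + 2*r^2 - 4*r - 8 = (r - 2)*(r^2 + 4*r + 4) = (r - 2)*(r + 2)*(r + 2)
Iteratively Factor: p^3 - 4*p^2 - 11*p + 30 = (p - 2)*(p^2 - 2*p - 15) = (p - 5)*(p - 2)*(p + 3)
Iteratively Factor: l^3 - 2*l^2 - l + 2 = (l - 2)*(l^2 - 1) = (l - 2)*(l + 1)*(l - 1)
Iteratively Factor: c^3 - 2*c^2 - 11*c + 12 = (c - 4)*(c^2 + 2*c - 3) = (c - 4)*(c + 3)*(c - 1)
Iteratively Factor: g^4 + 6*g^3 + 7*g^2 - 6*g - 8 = (g + 4)*(g^3 + 2*g^2 - g - 2) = (g + 1)*(g + 4)*(g^2 + g - 2) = (g - 1)*(g + 1)*(g + 4)*(g + 2)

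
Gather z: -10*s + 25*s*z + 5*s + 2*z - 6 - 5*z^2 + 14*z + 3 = -5*s - 5*z^2 + z*(25*s + 16) - 3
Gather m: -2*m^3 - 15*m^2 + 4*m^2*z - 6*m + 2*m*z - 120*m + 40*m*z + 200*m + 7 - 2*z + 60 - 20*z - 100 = -2*m^3 + m^2*(4*z - 15) + m*(42*z + 74) - 22*z - 33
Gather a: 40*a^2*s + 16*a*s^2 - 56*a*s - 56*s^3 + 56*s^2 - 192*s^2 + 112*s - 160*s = 40*a^2*s + a*(16*s^2 - 56*s) - 56*s^3 - 136*s^2 - 48*s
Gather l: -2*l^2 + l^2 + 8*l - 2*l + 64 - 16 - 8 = -l^2 + 6*l + 40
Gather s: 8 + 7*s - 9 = 7*s - 1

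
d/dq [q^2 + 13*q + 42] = 2*q + 13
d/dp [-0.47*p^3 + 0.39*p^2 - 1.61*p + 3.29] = -1.41*p^2 + 0.78*p - 1.61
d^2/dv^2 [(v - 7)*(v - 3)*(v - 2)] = 6*v - 24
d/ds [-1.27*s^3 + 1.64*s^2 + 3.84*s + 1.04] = -3.81*s^2 + 3.28*s + 3.84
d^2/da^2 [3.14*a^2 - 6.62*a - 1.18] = 6.28000000000000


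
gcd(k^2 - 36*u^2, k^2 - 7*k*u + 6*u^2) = -k + 6*u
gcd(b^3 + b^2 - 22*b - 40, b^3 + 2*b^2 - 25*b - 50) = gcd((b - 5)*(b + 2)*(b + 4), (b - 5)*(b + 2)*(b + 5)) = b^2 - 3*b - 10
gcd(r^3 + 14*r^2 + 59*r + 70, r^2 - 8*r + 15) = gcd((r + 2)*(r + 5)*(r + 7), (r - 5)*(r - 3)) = 1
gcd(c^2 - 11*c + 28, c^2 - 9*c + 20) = c - 4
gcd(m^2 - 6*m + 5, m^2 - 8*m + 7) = m - 1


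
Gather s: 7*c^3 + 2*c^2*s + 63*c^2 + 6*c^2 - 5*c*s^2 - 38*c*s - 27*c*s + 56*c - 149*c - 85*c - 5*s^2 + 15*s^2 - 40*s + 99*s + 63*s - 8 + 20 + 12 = 7*c^3 + 69*c^2 - 178*c + s^2*(10 - 5*c) + s*(2*c^2 - 65*c + 122) + 24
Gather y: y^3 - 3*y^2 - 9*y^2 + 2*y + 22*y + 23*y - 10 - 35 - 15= y^3 - 12*y^2 + 47*y - 60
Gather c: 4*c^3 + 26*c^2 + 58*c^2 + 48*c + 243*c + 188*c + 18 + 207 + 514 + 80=4*c^3 + 84*c^2 + 479*c + 819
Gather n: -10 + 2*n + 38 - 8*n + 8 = 36 - 6*n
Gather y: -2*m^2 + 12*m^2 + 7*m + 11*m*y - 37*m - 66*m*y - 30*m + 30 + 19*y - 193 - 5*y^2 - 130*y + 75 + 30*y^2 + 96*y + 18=10*m^2 - 60*m + 25*y^2 + y*(-55*m - 15) - 70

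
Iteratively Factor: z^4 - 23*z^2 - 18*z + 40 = (z - 5)*(z^3 + 5*z^2 + 2*z - 8) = (z - 5)*(z - 1)*(z^2 + 6*z + 8) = (z - 5)*(z - 1)*(z + 2)*(z + 4)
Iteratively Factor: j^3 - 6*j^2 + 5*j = (j)*(j^2 - 6*j + 5) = j*(j - 1)*(j - 5)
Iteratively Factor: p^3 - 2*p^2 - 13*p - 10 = (p + 1)*(p^2 - 3*p - 10) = (p - 5)*(p + 1)*(p + 2)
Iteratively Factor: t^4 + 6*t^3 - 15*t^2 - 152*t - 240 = (t + 4)*(t^3 + 2*t^2 - 23*t - 60) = (t - 5)*(t + 4)*(t^2 + 7*t + 12) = (t - 5)*(t + 3)*(t + 4)*(t + 4)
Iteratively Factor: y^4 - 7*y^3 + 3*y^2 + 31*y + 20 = (y - 4)*(y^3 - 3*y^2 - 9*y - 5) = (y - 4)*(y + 1)*(y^2 - 4*y - 5) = (y - 4)*(y + 1)^2*(y - 5)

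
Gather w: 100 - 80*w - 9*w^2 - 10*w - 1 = -9*w^2 - 90*w + 99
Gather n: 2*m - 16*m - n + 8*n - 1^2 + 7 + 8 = -14*m + 7*n + 14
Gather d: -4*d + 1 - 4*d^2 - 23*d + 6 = -4*d^2 - 27*d + 7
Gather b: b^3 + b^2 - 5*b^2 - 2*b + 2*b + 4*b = b^3 - 4*b^2 + 4*b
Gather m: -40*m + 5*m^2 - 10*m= 5*m^2 - 50*m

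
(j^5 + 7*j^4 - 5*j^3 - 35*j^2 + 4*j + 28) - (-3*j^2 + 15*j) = j^5 + 7*j^4 - 5*j^3 - 32*j^2 - 11*j + 28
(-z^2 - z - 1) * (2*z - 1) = -2*z^3 - z^2 - z + 1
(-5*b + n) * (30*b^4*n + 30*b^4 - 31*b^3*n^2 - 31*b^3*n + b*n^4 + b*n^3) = -150*b^5*n - 150*b^5 + 185*b^4*n^2 + 185*b^4*n - 31*b^3*n^3 - 31*b^3*n^2 - 5*b^2*n^4 - 5*b^2*n^3 + b*n^5 + b*n^4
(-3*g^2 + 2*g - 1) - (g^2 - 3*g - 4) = -4*g^2 + 5*g + 3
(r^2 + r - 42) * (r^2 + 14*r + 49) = r^4 + 15*r^3 + 21*r^2 - 539*r - 2058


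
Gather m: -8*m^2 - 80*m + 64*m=-8*m^2 - 16*m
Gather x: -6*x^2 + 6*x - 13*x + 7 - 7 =-6*x^2 - 7*x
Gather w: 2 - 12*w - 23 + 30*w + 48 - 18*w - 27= 0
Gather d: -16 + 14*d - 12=14*d - 28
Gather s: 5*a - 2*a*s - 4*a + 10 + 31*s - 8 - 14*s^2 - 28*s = a - 14*s^2 + s*(3 - 2*a) + 2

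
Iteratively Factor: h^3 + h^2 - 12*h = (h - 3)*(h^2 + 4*h) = h*(h - 3)*(h + 4)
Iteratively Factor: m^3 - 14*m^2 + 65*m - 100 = (m - 5)*(m^2 - 9*m + 20) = (m - 5)*(m - 4)*(m - 5)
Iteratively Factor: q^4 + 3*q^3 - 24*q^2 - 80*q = (q - 5)*(q^3 + 8*q^2 + 16*q) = q*(q - 5)*(q^2 + 8*q + 16) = q*(q - 5)*(q + 4)*(q + 4)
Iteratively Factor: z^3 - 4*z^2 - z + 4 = (z - 1)*(z^2 - 3*z - 4) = (z - 1)*(z + 1)*(z - 4)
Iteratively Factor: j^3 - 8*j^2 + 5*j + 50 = (j - 5)*(j^2 - 3*j - 10) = (j - 5)*(j + 2)*(j - 5)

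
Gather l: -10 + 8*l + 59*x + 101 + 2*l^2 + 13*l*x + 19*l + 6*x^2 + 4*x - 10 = 2*l^2 + l*(13*x + 27) + 6*x^2 + 63*x + 81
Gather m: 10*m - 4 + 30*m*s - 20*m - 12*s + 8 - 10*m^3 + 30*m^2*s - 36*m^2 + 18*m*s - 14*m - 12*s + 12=-10*m^3 + m^2*(30*s - 36) + m*(48*s - 24) - 24*s + 16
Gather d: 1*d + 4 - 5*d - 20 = -4*d - 16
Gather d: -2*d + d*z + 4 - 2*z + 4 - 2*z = d*(z - 2) - 4*z + 8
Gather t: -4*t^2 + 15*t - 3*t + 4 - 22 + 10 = -4*t^2 + 12*t - 8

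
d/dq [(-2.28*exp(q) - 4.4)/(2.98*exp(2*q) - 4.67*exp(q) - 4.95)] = (6.7944*exp(2*q) + 26.224*exp(q) - 9.262)*exp(q)/(8.8804*exp(4*q) - 27.8332*exp(3*q) - 7.6931*exp(2*q) + 46.233*exp(q) + 24.5025)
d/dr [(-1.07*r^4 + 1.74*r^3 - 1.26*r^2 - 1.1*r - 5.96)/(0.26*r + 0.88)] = (-0.8346*r^4 - 2.8616*r^3 + 4.266*r^2 - 2.2176*r + 0.5816)/(0.0676*r^2 + 0.4576*r + 0.7744)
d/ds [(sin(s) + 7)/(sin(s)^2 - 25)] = (-14*sin(s) + cos(s)^2 - 26)*cos(s)/(sin(s)^2 - 25)^2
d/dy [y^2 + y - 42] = 2*y + 1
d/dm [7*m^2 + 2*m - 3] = 14*m + 2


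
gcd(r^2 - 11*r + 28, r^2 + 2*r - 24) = r - 4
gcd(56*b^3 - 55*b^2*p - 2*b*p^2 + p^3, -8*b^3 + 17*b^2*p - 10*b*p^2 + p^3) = 8*b^2 - 9*b*p + p^2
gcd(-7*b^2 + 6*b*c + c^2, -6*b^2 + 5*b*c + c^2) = b - c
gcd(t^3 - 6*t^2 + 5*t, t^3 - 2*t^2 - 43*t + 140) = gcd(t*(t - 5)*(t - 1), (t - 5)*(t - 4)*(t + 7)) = t - 5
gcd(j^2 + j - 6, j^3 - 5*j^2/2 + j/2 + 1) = j - 2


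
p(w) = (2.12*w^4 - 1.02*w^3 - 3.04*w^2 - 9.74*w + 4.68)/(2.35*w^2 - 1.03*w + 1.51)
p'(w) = (1.03 - 4.7*w)*(2.12*w^4 - 1.02*w^3 - 3.04*w^2 - 9.74*w + 4.68)/(2.35*w^2 - 1.03*w + 1.51)^2 + (8.48*w^3 - 3.06*w^2 - 6.08*w - 9.74)/(2.35*w^2 - 1.03*w + 1.51)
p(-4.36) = 16.58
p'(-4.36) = -7.65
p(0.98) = -2.46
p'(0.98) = -0.67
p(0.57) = -1.08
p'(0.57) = -6.43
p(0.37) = 0.45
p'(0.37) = -8.48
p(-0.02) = 3.18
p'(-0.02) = -3.95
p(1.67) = -1.31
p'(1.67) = 3.16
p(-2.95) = 7.75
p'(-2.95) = -4.83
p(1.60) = -1.53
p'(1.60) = 2.95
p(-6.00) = 31.66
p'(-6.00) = -10.72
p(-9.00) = 72.09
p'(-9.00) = -16.21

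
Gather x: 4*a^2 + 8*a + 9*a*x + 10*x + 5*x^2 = 4*a^2 + 8*a + 5*x^2 + x*(9*a + 10)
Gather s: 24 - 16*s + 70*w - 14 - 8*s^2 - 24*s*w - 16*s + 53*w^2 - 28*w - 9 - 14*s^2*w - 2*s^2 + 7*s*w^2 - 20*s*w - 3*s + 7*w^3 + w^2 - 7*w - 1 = s^2*(-14*w - 10) + s*(7*w^2 - 44*w - 35) + 7*w^3 + 54*w^2 + 35*w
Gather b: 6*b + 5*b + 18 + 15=11*b + 33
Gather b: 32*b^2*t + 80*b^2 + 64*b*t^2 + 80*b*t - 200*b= b^2*(32*t + 80) + b*(64*t^2 + 80*t - 200)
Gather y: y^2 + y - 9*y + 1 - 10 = y^2 - 8*y - 9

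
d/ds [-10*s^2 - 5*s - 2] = -20*s - 5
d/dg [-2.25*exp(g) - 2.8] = -2.25*exp(g)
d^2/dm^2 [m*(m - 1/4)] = 2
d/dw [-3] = 0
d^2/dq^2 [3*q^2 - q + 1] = 6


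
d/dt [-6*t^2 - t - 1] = -12*t - 1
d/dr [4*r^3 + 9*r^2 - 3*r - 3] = 12*r^2 + 18*r - 3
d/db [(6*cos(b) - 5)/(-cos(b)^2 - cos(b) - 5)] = (6*sin(b)^2 + 10*cos(b) + 29)*sin(b)/(cos(b)^2 + cos(b) + 5)^2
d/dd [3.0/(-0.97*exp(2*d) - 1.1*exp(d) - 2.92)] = (5.82*exp(d) + 3.3)*exp(d)/(0.97*exp(2*d) + 1.1*exp(d) + 2.92)^2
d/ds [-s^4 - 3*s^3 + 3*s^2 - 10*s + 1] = -4*s^3 - 9*s^2 + 6*s - 10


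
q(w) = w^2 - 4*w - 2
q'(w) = 2*w - 4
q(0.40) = -3.44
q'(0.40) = -3.20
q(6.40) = 13.36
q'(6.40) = 8.80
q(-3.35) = 22.62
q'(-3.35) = -10.70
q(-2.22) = 11.81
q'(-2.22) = -8.44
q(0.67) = -4.23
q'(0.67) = -2.66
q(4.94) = 2.64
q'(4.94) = 5.88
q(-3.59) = 25.25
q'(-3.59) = -11.18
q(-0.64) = 0.97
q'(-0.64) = -5.28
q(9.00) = 43.00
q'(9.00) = 14.00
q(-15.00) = 283.00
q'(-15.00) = -34.00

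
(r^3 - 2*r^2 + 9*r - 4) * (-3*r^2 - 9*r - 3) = -3*r^5 - 3*r^4 - 12*r^3 - 63*r^2 + 9*r + 12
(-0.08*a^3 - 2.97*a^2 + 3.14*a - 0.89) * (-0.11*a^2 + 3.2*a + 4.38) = 0.0088*a^5 + 0.0707*a^4 - 10.1998*a^3 - 2.8627*a^2 + 10.9052*a - 3.8982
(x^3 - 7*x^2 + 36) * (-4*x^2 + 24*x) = -4*x^5 + 52*x^4 - 168*x^3 - 144*x^2 + 864*x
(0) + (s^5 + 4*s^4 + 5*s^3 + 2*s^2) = s^5 + 4*s^4 + 5*s^3 + 2*s^2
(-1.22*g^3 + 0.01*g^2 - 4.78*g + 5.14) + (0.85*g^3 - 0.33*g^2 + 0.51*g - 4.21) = -0.37*g^3 - 0.32*g^2 - 4.27*g + 0.93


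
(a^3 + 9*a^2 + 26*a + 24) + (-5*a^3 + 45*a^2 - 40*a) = -4*a^3 + 54*a^2 - 14*a + 24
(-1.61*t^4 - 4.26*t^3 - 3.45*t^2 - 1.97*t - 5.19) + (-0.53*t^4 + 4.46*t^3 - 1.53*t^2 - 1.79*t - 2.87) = -2.14*t^4 + 0.2*t^3 - 4.98*t^2 - 3.76*t - 8.06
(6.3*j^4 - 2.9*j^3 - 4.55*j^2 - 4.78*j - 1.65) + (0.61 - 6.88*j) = 6.3*j^4 - 2.9*j^3 - 4.55*j^2 - 11.66*j - 1.04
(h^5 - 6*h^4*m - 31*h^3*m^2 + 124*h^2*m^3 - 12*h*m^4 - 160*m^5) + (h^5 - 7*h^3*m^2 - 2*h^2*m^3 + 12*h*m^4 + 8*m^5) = 2*h^5 - 6*h^4*m - 38*h^3*m^2 + 122*h^2*m^3 - 152*m^5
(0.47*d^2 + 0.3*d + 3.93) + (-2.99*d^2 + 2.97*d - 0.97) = -2.52*d^2 + 3.27*d + 2.96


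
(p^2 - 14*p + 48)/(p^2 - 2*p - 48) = (p - 6)/(p + 6)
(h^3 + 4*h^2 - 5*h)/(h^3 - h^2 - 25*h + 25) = h/(h - 5)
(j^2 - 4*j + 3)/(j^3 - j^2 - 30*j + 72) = (j - 1)/(j^2 + 2*j - 24)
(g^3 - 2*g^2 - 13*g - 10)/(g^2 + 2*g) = g - 4 - 5/g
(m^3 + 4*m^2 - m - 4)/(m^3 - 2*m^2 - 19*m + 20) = (m + 1)/(m - 5)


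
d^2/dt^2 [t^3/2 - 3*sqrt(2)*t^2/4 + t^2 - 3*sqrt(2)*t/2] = 3*t - 3*sqrt(2)/2 + 2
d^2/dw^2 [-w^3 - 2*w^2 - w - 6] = -6*w - 4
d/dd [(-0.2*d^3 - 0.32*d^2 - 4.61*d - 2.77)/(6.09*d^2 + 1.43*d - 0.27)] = (-1.218*d^4 - 0.572*d^3 + 27.7793*d^2 + 33.9114*d + 5.2058)/(37.0881*d^4 + 17.4174*d^3 - 1.2437*d^2 - 0.7722*d + 0.0729)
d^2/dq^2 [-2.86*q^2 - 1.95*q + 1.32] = -5.72000000000000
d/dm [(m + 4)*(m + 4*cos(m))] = m - (m + 4)*(4*sin(m) - 1) + 4*cos(m)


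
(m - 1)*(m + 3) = m^2 + 2*m - 3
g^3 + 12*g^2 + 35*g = g*(g + 5)*(g + 7)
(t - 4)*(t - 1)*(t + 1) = t^3 - 4*t^2 - t + 4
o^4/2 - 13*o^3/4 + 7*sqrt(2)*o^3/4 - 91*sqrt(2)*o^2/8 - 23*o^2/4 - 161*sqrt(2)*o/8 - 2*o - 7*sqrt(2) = (o/2 + 1/2)*(o - 8)*(o + 1/2)*(o + 7*sqrt(2)/2)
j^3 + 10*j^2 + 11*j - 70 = (j - 2)*(j + 5)*(j + 7)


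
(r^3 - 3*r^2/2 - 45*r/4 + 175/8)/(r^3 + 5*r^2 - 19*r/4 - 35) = (r - 5/2)/(r + 4)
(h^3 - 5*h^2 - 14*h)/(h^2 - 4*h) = (h^2 - 5*h - 14)/(h - 4)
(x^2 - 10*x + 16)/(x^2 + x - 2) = (x^2 - 10*x + 16)/(x^2 + x - 2)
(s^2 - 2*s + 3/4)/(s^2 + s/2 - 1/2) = (s - 3/2)/(s + 1)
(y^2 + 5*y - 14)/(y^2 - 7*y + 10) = (y + 7)/(y - 5)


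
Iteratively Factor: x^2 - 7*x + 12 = (x - 3)*(x - 4)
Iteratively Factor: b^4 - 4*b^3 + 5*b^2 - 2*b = (b - 2)*(b^3 - 2*b^2 + b) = b*(b - 2)*(b^2 - 2*b + 1) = b*(b - 2)*(b - 1)*(b - 1)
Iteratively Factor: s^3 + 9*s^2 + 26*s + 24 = (s + 4)*(s^2 + 5*s + 6) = (s + 3)*(s + 4)*(s + 2)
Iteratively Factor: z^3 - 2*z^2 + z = (z)*(z^2 - 2*z + 1) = z*(z - 1)*(z - 1)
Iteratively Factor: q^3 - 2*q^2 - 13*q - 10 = (q + 2)*(q^2 - 4*q - 5) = (q + 1)*(q + 2)*(q - 5)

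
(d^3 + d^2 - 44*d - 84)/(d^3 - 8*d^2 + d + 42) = (d + 6)/(d - 3)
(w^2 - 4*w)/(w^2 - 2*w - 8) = w/(w + 2)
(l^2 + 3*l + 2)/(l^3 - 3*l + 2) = (l + 1)/(l^2 - 2*l + 1)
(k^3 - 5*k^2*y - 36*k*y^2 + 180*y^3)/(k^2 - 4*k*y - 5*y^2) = (k^2 - 36*y^2)/(k + y)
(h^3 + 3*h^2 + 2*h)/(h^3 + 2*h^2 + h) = (h + 2)/(h + 1)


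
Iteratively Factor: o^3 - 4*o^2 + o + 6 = (o + 1)*(o^2 - 5*o + 6) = (o - 2)*(o + 1)*(o - 3)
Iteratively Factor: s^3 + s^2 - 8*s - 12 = (s - 3)*(s^2 + 4*s + 4) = (s - 3)*(s + 2)*(s + 2)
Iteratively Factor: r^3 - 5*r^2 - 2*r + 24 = (r + 2)*(r^2 - 7*r + 12) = (r - 3)*(r + 2)*(r - 4)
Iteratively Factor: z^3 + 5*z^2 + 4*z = (z)*(z^2 + 5*z + 4) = z*(z + 1)*(z + 4)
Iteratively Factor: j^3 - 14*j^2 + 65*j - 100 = (j - 5)*(j^2 - 9*j + 20) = (j - 5)*(j - 4)*(j - 5)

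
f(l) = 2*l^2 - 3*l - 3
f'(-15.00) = -63.00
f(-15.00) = 492.00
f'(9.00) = 33.00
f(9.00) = 132.00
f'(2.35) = 6.40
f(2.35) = 1.00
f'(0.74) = -0.04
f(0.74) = -4.12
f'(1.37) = 2.48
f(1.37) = -3.36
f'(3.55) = 11.20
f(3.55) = 11.56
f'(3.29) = 10.16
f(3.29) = 8.78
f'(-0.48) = -4.92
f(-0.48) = -1.10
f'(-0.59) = -5.36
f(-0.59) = -0.53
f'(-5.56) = -25.24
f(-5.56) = 75.51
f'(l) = 4*l - 3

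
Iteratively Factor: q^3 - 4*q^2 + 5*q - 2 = (q - 2)*(q^2 - 2*q + 1) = (q - 2)*(q - 1)*(q - 1)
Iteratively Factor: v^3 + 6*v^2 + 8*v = (v + 4)*(v^2 + 2*v) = (v + 2)*(v + 4)*(v)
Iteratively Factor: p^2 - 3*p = (p)*(p - 3)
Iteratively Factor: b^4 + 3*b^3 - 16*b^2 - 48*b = (b + 4)*(b^3 - b^2 - 12*b) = b*(b + 4)*(b^2 - b - 12) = b*(b - 4)*(b + 4)*(b + 3)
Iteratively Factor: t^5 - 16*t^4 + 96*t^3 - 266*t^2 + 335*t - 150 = (t - 5)*(t^4 - 11*t^3 + 41*t^2 - 61*t + 30) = (t - 5)*(t - 1)*(t^3 - 10*t^2 + 31*t - 30) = (t - 5)^2*(t - 1)*(t^2 - 5*t + 6) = (t - 5)^2*(t - 2)*(t - 1)*(t - 3)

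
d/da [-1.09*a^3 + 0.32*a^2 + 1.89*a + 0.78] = -3.27*a^2 + 0.64*a + 1.89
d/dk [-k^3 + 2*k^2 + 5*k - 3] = -3*k^2 + 4*k + 5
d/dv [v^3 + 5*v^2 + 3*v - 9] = 3*v^2 + 10*v + 3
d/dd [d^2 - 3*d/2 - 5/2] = 2*d - 3/2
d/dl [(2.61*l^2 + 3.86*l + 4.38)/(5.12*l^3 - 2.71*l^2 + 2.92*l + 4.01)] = (-13.3632*l^4 - 39.5264*l^3 - 49.195*l^2 + 44.6718*l + 2.689)/(26.2144*l^6 - 27.7504*l^5 + 37.2449*l^4 + 25.236*l^3 - 13.2078*l^2 + 23.4184*l + 16.0801)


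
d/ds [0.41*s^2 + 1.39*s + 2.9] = 0.82*s + 1.39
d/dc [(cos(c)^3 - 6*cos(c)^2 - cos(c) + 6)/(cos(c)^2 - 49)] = (-cos(c)^4 + 146*cos(c)^2 - 576*cos(c) - 49)*sin(c)/((cos(c) - 7)^2*(cos(c) + 7)^2)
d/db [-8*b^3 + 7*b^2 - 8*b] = -24*b^2 + 14*b - 8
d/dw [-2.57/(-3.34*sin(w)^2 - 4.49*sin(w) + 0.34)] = -(17.1676*sin(w) + 11.5393)*cos(w)/(3.34*sin(w)^2 + 4.49*sin(w) - 0.34)^2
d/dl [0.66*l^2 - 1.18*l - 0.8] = 1.32*l - 1.18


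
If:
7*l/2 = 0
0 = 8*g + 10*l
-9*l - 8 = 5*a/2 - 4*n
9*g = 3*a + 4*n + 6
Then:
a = -28/11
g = 0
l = 0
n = 9/22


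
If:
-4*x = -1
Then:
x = 1/4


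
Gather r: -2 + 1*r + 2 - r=0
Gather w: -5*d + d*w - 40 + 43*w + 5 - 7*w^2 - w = -5*d - 7*w^2 + w*(d + 42) - 35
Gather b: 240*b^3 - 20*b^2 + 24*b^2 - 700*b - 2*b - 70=240*b^3 + 4*b^2 - 702*b - 70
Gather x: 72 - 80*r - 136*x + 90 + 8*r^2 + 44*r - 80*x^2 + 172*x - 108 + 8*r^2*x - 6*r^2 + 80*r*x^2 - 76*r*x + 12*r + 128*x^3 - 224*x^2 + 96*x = 2*r^2 - 24*r + 128*x^3 + x^2*(80*r - 304) + x*(8*r^2 - 76*r + 132) + 54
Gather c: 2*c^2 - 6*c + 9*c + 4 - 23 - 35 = 2*c^2 + 3*c - 54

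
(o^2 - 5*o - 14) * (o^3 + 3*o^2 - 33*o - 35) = o^5 - 2*o^4 - 62*o^3 + 88*o^2 + 637*o + 490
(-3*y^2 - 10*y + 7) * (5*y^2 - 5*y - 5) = -15*y^4 - 35*y^3 + 100*y^2 + 15*y - 35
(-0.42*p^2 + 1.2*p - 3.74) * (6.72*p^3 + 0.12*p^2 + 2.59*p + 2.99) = -2.8224*p^5 + 8.0136*p^4 - 26.0766*p^3 + 1.4034*p^2 - 6.0986*p - 11.1826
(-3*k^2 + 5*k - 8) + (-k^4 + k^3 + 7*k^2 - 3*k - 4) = -k^4 + k^3 + 4*k^2 + 2*k - 12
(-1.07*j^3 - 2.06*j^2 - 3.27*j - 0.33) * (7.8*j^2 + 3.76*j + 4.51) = -8.346*j^5 - 20.0912*j^4 - 38.0773*j^3 - 24.1598*j^2 - 15.9885*j - 1.4883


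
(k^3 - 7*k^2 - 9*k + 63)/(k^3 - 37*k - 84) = (k - 3)/(k + 4)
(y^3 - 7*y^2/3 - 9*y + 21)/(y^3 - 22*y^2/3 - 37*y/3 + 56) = (y - 3)/(y - 8)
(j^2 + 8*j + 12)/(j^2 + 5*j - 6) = (j + 2)/(j - 1)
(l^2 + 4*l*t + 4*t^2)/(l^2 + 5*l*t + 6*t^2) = (l + 2*t)/(l + 3*t)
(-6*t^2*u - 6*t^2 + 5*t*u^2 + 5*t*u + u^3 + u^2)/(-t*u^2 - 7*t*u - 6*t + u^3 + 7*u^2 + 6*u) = (6*t + u)/(u + 6)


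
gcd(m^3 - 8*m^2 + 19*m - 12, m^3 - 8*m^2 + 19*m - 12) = m^3 - 8*m^2 + 19*m - 12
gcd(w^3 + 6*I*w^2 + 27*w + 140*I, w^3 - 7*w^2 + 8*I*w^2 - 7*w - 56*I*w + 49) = w + 7*I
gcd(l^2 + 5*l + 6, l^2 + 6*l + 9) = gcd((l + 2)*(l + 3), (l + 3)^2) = l + 3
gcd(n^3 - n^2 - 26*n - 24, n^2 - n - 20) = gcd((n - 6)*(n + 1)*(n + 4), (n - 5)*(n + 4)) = n + 4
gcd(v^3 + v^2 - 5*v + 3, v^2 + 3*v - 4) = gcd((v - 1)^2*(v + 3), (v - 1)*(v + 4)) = v - 1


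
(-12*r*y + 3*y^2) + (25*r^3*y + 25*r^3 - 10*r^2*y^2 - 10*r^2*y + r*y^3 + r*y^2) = 25*r^3*y + 25*r^3 - 10*r^2*y^2 - 10*r^2*y + r*y^3 + r*y^2 - 12*r*y + 3*y^2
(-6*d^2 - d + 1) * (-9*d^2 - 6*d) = 54*d^4 + 45*d^3 - 3*d^2 - 6*d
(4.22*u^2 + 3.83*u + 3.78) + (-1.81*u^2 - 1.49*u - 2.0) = 2.41*u^2 + 2.34*u + 1.78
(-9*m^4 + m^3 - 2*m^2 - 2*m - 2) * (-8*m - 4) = 72*m^5 + 28*m^4 + 12*m^3 + 24*m^2 + 24*m + 8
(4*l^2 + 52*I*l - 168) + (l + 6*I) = 4*l^2 + l + 52*I*l - 168 + 6*I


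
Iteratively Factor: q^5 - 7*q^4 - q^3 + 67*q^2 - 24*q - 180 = (q + 2)*(q^4 - 9*q^3 + 17*q^2 + 33*q - 90) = (q - 3)*(q + 2)*(q^3 - 6*q^2 - q + 30) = (q - 5)*(q - 3)*(q + 2)*(q^2 - q - 6) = (q - 5)*(q - 3)*(q + 2)^2*(q - 3)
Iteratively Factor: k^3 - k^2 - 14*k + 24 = (k + 4)*(k^2 - 5*k + 6) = (k - 2)*(k + 4)*(k - 3)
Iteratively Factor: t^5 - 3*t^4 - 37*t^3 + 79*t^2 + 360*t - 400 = (t + 4)*(t^4 - 7*t^3 - 9*t^2 + 115*t - 100) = (t + 4)^2*(t^3 - 11*t^2 + 35*t - 25) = (t - 5)*(t + 4)^2*(t^2 - 6*t + 5) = (t - 5)^2*(t + 4)^2*(t - 1)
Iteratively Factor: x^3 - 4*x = (x)*(x^2 - 4) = x*(x - 2)*(x + 2)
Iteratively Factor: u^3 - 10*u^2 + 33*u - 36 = (u - 3)*(u^2 - 7*u + 12) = (u - 4)*(u - 3)*(u - 3)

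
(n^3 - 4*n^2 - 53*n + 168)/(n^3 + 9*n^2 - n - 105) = (n - 8)/(n + 5)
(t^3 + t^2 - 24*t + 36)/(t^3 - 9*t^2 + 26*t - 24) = (t + 6)/(t - 4)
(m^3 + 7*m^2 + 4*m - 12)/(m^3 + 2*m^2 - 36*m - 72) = (m - 1)/(m - 6)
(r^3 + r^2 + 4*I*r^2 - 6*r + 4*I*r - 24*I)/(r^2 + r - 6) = r + 4*I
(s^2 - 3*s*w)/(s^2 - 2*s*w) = (s - 3*w)/(s - 2*w)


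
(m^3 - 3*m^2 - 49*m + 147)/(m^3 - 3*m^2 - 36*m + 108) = (m^2 - 49)/(m^2 - 36)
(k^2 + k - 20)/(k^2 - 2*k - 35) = (k - 4)/(k - 7)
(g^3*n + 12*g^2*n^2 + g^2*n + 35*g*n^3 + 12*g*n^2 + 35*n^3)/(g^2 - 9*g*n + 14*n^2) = n*(g^3 + 12*g^2*n + g^2 + 35*g*n^2 + 12*g*n + 35*n^2)/(g^2 - 9*g*n + 14*n^2)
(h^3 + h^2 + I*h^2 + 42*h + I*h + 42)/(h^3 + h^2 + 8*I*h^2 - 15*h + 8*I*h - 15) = (h^2 + I*h + 42)/(h^2 + 8*I*h - 15)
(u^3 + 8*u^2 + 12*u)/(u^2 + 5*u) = (u^2 + 8*u + 12)/(u + 5)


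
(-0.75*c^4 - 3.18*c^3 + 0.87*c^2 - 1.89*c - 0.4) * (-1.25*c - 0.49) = 0.9375*c^5 + 4.3425*c^4 + 0.4707*c^3 + 1.9362*c^2 + 1.4261*c + 0.196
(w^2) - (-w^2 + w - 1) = 2*w^2 - w + 1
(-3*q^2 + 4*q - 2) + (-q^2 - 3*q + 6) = -4*q^2 + q + 4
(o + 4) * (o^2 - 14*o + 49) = o^3 - 10*o^2 - 7*o + 196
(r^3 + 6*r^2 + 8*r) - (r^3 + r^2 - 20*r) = 5*r^2 + 28*r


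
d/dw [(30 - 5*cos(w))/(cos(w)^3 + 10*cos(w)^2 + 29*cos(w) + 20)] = 5*(237*cos(w)/2 + 4*cos(2*w) - cos(3*w)/2 + 198)*sin(w)/(cos(w)^3 + 10*cos(w)^2 + 29*cos(w) + 20)^2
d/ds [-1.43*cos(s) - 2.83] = 1.43*sin(s)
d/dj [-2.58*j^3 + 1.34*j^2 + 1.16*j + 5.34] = -7.74*j^2 + 2.68*j + 1.16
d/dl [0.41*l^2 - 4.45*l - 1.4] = 0.82*l - 4.45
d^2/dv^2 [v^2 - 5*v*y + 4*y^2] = 2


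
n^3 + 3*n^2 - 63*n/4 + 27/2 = (n - 3/2)^2*(n + 6)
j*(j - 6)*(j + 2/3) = j^3 - 16*j^2/3 - 4*j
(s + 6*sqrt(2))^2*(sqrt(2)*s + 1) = sqrt(2)*s^3 + 25*s^2 + 84*sqrt(2)*s + 72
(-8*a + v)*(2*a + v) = -16*a^2 - 6*a*v + v^2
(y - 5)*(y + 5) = y^2 - 25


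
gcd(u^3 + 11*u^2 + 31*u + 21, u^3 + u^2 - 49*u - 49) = u^2 + 8*u + 7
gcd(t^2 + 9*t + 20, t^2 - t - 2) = 1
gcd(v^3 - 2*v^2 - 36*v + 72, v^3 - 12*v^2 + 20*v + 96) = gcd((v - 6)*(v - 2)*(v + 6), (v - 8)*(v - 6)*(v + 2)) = v - 6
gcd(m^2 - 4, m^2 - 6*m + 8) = m - 2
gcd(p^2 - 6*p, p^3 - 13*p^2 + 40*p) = p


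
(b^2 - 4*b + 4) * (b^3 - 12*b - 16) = b^5 - 4*b^4 - 8*b^3 + 32*b^2 + 16*b - 64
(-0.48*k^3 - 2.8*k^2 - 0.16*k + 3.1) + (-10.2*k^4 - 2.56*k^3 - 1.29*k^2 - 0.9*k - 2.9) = -10.2*k^4 - 3.04*k^3 - 4.09*k^2 - 1.06*k + 0.2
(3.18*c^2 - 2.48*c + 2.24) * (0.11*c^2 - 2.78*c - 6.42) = 0.3498*c^4 - 9.1132*c^3 - 13.2748*c^2 + 9.6944*c - 14.3808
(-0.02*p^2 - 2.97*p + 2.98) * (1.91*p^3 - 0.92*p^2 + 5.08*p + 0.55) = -0.0382*p^5 - 5.6543*p^4 + 8.3226*p^3 - 17.8402*p^2 + 13.5049*p + 1.639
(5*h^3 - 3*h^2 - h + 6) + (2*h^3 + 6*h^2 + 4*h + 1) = 7*h^3 + 3*h^2 + 3*h + 7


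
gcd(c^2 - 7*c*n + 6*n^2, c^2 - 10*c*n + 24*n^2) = c - 6*n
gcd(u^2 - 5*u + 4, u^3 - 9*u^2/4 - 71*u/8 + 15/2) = u - 4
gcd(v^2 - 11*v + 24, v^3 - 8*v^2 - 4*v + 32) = v - 8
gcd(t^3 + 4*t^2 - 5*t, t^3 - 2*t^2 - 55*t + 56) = t - 1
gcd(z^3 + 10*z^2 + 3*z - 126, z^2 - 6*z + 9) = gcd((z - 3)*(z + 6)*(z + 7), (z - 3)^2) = z - 3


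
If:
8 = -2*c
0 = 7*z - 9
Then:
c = -4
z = 9/7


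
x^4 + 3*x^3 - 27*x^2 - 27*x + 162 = (x - 3)^2*(x + 3)*(x + 6)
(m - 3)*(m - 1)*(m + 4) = m^3 - 13*m + 12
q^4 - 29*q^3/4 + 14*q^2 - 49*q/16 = q*(q - 7/2)^2*(q - 1/4)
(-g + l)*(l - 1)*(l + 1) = -g*l^2 + g + l^3 - l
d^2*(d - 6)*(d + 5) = d^4 - d^3 - 30*d^2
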